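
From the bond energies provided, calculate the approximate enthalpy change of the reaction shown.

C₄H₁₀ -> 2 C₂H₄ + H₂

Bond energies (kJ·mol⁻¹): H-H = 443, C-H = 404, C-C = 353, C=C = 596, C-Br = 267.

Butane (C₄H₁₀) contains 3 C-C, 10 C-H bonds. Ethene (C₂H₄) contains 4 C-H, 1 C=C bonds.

ΔH ≈ +232 kJ

Bonds broken (reactants):
  C-C: 3 × 353 = 1059
  C-H: 10 × 404 = 4040
  Σ(broken) = 5099 kJ
Bonds formed (products):
  C-H: 8 × 404 = 3232
  C=C: 2 × 596 = 1192
  H-H: 1 × 443 = 443
  Σ(formed) = 4867 kJ
ΔH = Σ(broken) − Σ(formed) = 5099 − 4867 = +232 kJ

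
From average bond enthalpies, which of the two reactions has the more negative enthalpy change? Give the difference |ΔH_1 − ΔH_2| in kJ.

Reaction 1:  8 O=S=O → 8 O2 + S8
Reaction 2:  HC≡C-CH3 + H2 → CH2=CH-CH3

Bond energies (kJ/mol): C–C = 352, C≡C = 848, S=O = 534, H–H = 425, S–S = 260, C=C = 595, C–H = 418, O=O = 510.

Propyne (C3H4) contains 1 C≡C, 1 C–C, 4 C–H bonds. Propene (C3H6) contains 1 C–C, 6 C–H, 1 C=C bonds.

Reaction 2, by 2542 kJ

Reaction 1:
  Bonds broken (reactants):
    S=O: 16 × 534 = 8544
    Σ(broken) = 8544 kJ
  Bonds formed (products):
    O=O: 8 × 510 = 4080
    S–S: 8 × 260 = 2080
    Σ(formed) = 6160 kJ
  ΔH_1 = 8544 − 6160 = +2384 kJ
Reaction 2:
  Bonds broken (reactants):
    C≡C: 1 × 848 = 848
    C–C: 1 × 352 = 352
    C–H: 4 × 418 = 1672
    H–H: 1 × 425 = 425
    Σ(broken) = 3297 kJ
  Bonds formed (products):
    C–C: 1 × 352 = 352
    C–H: 6 × 418 = 2508
    C=C: 1 × 595 = 595
    Σ(formed) = 3455 kJ
  ΔH_2 = 3297 − 3455 = −158 kJ
ΔH_1 − ΔH_2 = +2542 kJ, so reaction 2 has the more negative ΔH; |ΔH_1 − ΔH_2| = 2542 kJ.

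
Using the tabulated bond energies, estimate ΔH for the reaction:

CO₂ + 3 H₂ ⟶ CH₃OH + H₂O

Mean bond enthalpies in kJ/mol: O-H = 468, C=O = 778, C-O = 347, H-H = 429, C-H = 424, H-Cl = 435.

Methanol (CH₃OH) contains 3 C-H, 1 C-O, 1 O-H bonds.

ΔH ≈ −180 kJ

Bonds broken (reactants):
  C=O: 2 × 778 = 1556
  H-H: 3 × 429 = 1287
  Σ(broken) = 2843 kJ
Bonds formed (products):
  C-H: 3 × 424 = 1272
  C-O: 1 × 347 = 347
  O-H: 3 × 468 = 1404
  Σ(formed) = 3023 kJ
ΔH = Σ(broken) − Σ(formed) = 2843 − 3023 = −180 kJ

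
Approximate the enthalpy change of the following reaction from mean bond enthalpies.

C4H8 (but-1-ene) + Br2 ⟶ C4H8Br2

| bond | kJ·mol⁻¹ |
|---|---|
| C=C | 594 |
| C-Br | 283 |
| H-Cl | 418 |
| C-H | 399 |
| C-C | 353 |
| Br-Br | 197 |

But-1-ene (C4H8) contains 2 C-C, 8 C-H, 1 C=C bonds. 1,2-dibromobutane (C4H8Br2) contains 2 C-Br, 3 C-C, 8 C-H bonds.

Bonds broken (reactants):
  Br-Br: 1 × 197 = 197
  C-C: 2 × 353 = 706
  C-H: 8 × 399 = 3192
  C=C: 1 × 594 = 594
  Σ(broken) = 4689 kJ
Bonds formed (products):
  C-Br: 2 × 283 = 566
  C-C: 3 × 353 = 1059
  C-H: 8 × 399 = 3192
  Σ(formed) = 4817 kJ
ΔH = Σ(broken) − Σ(formed) = 4689 − 4817 = −128 kJ

ΔH ≈ −128 kJ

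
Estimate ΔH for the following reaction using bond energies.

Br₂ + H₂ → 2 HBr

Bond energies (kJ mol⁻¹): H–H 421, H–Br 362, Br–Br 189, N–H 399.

ΔH ≈ −114 kJ

Bonds broken (reactants):
  Br–Br: 1 × 189 = 189
  H–H: 1 × 421 = 421
  Σ(broken) = 610 kJ
Bonds formed (products):
  H–Br: 2 × 362 = 724
  Σ(formed) = 724 kJ
ΔH = Σ(broken) − Σ(formed) = 610 − 724 = −114 kJ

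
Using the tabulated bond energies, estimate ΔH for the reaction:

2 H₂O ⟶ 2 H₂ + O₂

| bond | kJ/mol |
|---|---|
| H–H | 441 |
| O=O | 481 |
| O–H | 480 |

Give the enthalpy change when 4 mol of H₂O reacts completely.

ΔH = +1114 kJ

Bonds broken (reactants):
  O–H: 4 × 480 = 1920
  Σ(broken) = 1920 kJ
Bonds formed (products):
  H–H: 2 × 441 = 882
  O=O: 1 × 481 = 481
  Σ(formed) = 1363 kJ
ΔH = Σ(broken) − Σ(formed) = 1920 − 1363 = +557 kJ
For 2× the reaction as written: 2 × (+557) = +1114 kJ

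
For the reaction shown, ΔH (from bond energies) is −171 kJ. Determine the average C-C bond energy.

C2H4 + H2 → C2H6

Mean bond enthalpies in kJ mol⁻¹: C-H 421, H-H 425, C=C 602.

Let D be the C-C bond energy.
Σ(broken) = 4×421 + 1×602 + 1×425 = 2711
Σ(formed) = 1×D + 6×421 = 2526 + D
ΔH = Σ(broken) − Σ(formed) = (2711) − (2526 + D) = +185 − D
Setting this equal to −171 kJ gives D = 356 kJ/mol.

D(C-C) ≈ 356 kJ/mol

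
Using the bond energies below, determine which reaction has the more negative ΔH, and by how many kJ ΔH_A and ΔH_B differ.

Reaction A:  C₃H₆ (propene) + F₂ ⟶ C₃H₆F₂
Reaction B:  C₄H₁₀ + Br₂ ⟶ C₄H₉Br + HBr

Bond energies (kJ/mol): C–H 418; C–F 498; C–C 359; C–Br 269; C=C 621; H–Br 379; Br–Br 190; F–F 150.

Reaction A:
  Bonds broken (reactants):
    C–C: 1 × 359 = 359
    C–H: 6 × 418 = 2508
    C=C: 1 × 621 = 621
    F–F: 1 × 150 = 150
    Σ(broken) = 3638 kJ
  Bonds formed (products):
    C–C: 2 × 359 = 718
    C–F: 2 × 498 = 996
    C–H: 6 × 418 = 2508
    Σ(formed) = 4222 kJ
  ΔH_A = 3638 − 4222 = −584 kJ
Reaction B:
  Bonds broken (reactants):
    Br–Br: 1 × 190 = 190
    C–C: 3 × 359 = 1077
    C–H: 10 × 418 = 4180
    Σ(broken) = 5447 kJ
  Bonds formed (products):
    C–Br: 1 × 269 = 269
    C–C: 3 × 359 = 1077
    C–H: 9 × 418 = 3762
    H–Br: 1 × 379 = 379
    Σ(formed) = 5487 kJ
  ΔH_B = 5447 − 5487 = −40 kJ
ΔH_A − ΔH_B = −544 kJ, so reaction A has the more negative ΔH; |ΔH_A − ΔH_B| = 544 kJ.

Reaction A, by 544 kJ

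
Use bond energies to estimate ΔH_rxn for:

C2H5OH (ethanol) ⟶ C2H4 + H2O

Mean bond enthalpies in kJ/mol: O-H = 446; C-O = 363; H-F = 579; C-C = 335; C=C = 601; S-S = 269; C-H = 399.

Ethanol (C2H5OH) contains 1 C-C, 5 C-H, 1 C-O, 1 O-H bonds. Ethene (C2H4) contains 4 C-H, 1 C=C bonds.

Bonds broken (reactants):
  C-C: 1 × 335 = 335
  C-H: 5 × 399 = 1995
  C-O: 1 × 363 = 363
  O-H: 1 × 446 = 446
  Σ(broken) = 3139 kJ
Bonds formed (products):
  C-H: 4 × 399 = 1596
  C=C: 1 × 601 = 601
  O-H: 2 × 446 = 892
  Σ(formed) = 3089 kJ
ΔH = Σ(broken) − Σ(formed) = 3139 − 3089 = +50 kJ

ΔH ≈ +50 kJ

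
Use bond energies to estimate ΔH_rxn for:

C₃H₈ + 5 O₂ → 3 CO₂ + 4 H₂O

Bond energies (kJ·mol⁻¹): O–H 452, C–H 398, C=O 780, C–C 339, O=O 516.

ΔH ≈ −1854 kJ

Bonds broken (reactants):
  C–C: 2 × 339 = 678
  C–H: 8 × 398 = 3184
  O=O: 5 × 516 = 2580
  Σ(broken) = 6442 kJ
Bonds formed (products):
  C=O: 6 × 780 = 4680
  O–H: 8 × 452 = 3616
  Σ(formed) = 8296 kJ
ΔH = Σ(broken) − Σ(formed) = 6442 − 8296 = −1854 kJ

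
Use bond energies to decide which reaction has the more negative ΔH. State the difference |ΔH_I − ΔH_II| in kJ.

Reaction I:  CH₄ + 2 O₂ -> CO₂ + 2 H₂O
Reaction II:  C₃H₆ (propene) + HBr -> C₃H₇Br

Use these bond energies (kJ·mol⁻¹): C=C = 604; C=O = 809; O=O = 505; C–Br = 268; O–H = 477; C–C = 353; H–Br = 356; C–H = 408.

Reaction I, by 815 kJ

Reaction I:
  Bonds broken (reactants):
    C–H: 4 × 408 = 1632
    O=O: 2 × 505 = 1010
    Σ(broken) = 2642 kJ
  Bonds formed (products):
    C=O: 2 × 809 = 1618
    O–H: 4 × 477 = 1908
    Σ(formed) = 3526 kJ
  ΔH_I = 2642 − 3526 = −884 kJ
Reaction II:
  Bonds broken (reactants):
    C–C: 1 × 353 = 353
    C–H: 6 × 408 = 2448
    C=C: 1 × 604 = 604
    H–Br: 1 × 356 = 356
    Σ(broken) = 3761 kJ
  Bonds formed (products):
    C–Br: 1 × 268 = 268
    C–C: 2 × 353 = 706
    C–H: 7 × 408 = 2856
    Σ(formed) = 3830 kJ
  ΔH_II = 3761 − 3830 = −69 kJ
ΔH_I − ΔH_II = −815 kJ, so reaction I has the more negative ΔH; |ΔH_I − ΔH_II| = 815 kJ.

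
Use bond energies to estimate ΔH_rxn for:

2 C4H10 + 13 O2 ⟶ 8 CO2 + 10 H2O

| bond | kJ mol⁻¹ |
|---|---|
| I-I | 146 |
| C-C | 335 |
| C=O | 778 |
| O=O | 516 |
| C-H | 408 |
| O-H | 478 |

Bonds broken (reactants):
  C-C: 6 × 335 = 2010
  C-H: 20 × 408 = 8160
  O=O: 13 × 516 = 6708
  Σ(broken) = 16878 kJ
Bonds formed (products):
  C=O: 16 × 778 = 12448
  O-H: 20 × 478 = 9560
  Σ(formed) = 22008 kJ
ΔH = Σ(broken) − Σ(formed) = 16878 − 22008 = −5130 kJ

ΔH ≈ −5130 kJ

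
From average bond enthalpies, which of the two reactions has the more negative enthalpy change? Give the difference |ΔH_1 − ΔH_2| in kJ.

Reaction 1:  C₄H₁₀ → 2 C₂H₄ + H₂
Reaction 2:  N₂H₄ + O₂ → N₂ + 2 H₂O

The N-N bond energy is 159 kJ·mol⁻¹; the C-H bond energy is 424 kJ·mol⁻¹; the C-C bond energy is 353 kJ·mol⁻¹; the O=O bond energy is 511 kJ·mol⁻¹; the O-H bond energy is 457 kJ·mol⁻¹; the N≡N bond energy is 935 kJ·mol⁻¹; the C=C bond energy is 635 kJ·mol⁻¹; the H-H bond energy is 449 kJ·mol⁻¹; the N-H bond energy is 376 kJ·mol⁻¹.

Reaction 2, by 777 kJ

Reaction 1:
  Bonds broken (reactants):
    C-C: 3 × 353 = 1059
    C-H: 10 × 424 = 4240
    Σ(broken) = 5299 kJ
  Bonds formed (products):
    C-H: 8 × 424 = 3392
    C=C: 2 × 635 = 1270
    H-H: 1 × 449 = 449
    Σ(formed) = 5111 kJ
  ΔH_1 = 5299 − 5111 = +188 kJ
Reaction 2:
  Bonds broken (reactants):
    N-H: 4 × 376 = 1504
    N-N: 1 × 159 = 159
    O=O: 1 × 511 = 511
    Σ(broken) = 2174 kJ
  Bonds formed (products):
    N≡N: 1 × 935 = 935
    O-H: 4 × 457 = 1828
    Σ(formed) = 2763 kJ
  ΔH_2 = 2174 − 2763 = −589 kJ
ΔH_1 − ΔH_2 = +777 kJ, so reaction 2 has the more negative ΔH; |ΔH_1 − ΔH_2| = 777 kJ.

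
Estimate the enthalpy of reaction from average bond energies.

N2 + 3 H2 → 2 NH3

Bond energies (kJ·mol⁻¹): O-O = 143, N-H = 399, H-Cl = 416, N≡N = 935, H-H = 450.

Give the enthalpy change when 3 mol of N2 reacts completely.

ΔH = −327 kJ

Bonds broken (reactants):
  H-H: 3 × 450 = 1350
  N≡N: 1 × 935 = 935
  Σ(broken) = 2285 kJ
Bonds formed (products):
  N-H: 6 × 399 = 2394
  Σ(formed) = 2394 kJ
ΔH = Σ(broken) − Σ(formed) = 2285 − 2394 = −109 kJ
For 3× the reaction as written: 3 × (−109) = −327 kJ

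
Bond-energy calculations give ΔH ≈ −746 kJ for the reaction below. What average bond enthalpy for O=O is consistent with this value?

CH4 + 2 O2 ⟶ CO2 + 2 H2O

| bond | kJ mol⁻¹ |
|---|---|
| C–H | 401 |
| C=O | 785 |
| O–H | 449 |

D(O=O) ≈ 508 kJ/mol

Let D be the O=O bond energy.
Σ(broken) = 4×401 + 2×D = 1604 + 2D
Σ(formed) = 2×785 + 4×449 = 3366
ΔH = Σ(broken) − Σ(formed) = (1604 + 2D) − (3366) = −1762 + 2D
Setting this equal to −746 kJ gives 2D = 1016, so D = 508 kJ/mol.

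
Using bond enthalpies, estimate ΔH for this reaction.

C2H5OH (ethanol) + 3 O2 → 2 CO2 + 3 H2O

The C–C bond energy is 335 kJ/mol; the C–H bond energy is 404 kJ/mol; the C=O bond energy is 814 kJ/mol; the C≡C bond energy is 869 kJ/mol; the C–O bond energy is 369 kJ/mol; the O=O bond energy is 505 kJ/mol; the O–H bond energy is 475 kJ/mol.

Bonds broken (reactants):
  C–C: 1 × 335 = 335
  C–H: 5 × 404 = 2020
  C–O: 1 × 369 = 369
  O–H: 1 × 475 = 475
  O=O: 3 × 505 = 1515
  Σ(broken) = 4714 kJ
Bonds formed (products):
  C=O: 4 × 814 = 3256
  O–H: 6 × 475 = 2850
  Σ(formed) = 6106 kJ
ΔH = Σ(broken) − Σ(formed) = 4714 − 6106 = −1392 kJ

ΔH ≈ −1392 kJ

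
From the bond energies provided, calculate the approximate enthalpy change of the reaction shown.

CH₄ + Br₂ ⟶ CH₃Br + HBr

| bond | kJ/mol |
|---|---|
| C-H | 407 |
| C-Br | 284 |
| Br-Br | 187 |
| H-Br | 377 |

Bonds broken (reactants):
  Br-Br: 1 × 187 = 187
  C-H: 4 × 407 = 1628
  Σ(broken) = 1815 kJ
Bonds formed (products):
  C-Br: 1 × 284 = 284
  C-H: 3 × 407 = 1221
  H-Br: 1 × 377 = 377
  Σ(formed) = 1882 kJ
ΔH = Σ(broken) − Σ(formed) = 1815 − 1882 = −67 kJ

ΔH ≈ −67 kJ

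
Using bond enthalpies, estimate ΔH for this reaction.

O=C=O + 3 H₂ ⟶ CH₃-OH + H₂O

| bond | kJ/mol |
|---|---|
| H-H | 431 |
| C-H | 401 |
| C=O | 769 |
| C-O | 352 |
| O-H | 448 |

Bonds broken (reactants):
  C=O: 2 × 769 = 1538
  H-H: 3 × 431 = 1293
  Σ(broken) = 2831 kJ
Bonds formed (products):
  C-H: 3 × 401 = 1203
  C-O: 1 × 352 = 352
  O-H: 3 × 448 = 1344
  Σ(formed) = 2899 kJ
ΔH = Σ(broken) − Σ(formed) = 2831 − 2899 = −68 kJ

ΔH ≈ −68 kJ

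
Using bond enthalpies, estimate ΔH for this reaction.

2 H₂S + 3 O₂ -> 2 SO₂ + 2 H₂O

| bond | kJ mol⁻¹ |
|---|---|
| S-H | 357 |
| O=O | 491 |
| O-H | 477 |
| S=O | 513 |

ΔH ≈ −1059 kJ

Bonds broken (reactants):
  O=O: 3 × 491 = 1473
  S-H: 4 × 357 = 1428
  Σ(broken) = 2901 kJ
Bonds formed (products):
  O-H: 4 × 477 = 1908
  S=O: 4 × 513 = 2052
  Σ(formed) = 3960 kJ
ΔH = Σ(broken) − Σ(formed) = 2901 − 3960 = −1059 kJ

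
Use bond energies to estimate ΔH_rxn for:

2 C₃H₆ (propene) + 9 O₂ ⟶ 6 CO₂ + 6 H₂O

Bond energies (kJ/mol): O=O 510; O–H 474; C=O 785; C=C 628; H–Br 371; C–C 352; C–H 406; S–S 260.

ΔH ≈ −3686 kJ

Bonds broken (reactants):
  C–C: 2 × 352 = 704
  C–H: 12 × 406 = 4872
  C=C: 2 × 628 = 1256
  O=O: 9 × 510 = 4590
  Σ(broken) = 11422 kJ
Bonds formed (products):
  C=O: 12 × 785 = 9420
  O–H: 12 × 474 = 5688
  Σ(formed) = 15108 kJ
ΔH = Σ(broken) − Σ(formed) = 11422 − 15108 = −3686 kJ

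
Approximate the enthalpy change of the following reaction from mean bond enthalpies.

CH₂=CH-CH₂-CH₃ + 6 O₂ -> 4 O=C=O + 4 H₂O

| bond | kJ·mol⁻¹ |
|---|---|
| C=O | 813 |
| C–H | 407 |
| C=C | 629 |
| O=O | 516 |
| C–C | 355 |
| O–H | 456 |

Bonds broken (reactants):
  C–C: 2 × 355 = 710
  C–H: 8 × 407 = 3256
  C=C: 1 × 629 = 629
  O=O: 6 × 516 = 3096
  Σ(broken) = 7691 kJ
Bonds formed (products):
  C=O: 8 × 813 = 6504
  O–H: 8 × 456 = 3648
  Σ(formed) = 10152 kJ
ΔH = Σ(broken) − Σ(formed) = 7691 − 10152 = −2461 kJ

ΔH ≈ −2461 kJ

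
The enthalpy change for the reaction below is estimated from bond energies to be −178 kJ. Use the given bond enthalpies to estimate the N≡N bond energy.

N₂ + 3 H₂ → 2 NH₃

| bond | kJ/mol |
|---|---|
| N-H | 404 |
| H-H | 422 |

Let D be the N≡N bond energy.
Σ(broken) = 3×422 + 1×D = 1266 + D
Σ(formed) = 6×404 = 2424
ΔH = Σ(broken) − Σ(formed) = (1266 + D) − (2424) = −1158 + D
Setting this equal to −178 kJ gives D = 980 kJ/mol.

D(N≡N) ≈ 980 kJ/mol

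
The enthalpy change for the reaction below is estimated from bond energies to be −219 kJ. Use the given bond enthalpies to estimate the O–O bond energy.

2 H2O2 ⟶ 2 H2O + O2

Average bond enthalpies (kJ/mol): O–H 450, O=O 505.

Let D be the O–O bond energy.
Σ(broken) = 4×450 + 2×D = 1800 + 2D
Σ(formed) = 4×450 + 1×505 = 2305
ΔH = Σ(broken) − Σ(formed) = (1800 + 2D) − (2305) = −505 + 2D
Setting this equal to −219 kJ gives 2D = 286, so D = 143 kJ/mol.

D(O–O) ≈ 143 kJ/mol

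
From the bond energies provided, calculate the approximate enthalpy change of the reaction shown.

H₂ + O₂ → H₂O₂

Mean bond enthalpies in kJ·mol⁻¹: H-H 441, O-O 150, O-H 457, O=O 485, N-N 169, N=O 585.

ΔH ≈ −138 kJ

Bonds broken (reactants):
  H-H: 1 × 441 = 441
  O=O: 1 × 485 = 485
  Σ(broken) = 926 kJ
Bonds formed (products):
  O-H: 2 × 457 = 914
  O-O: 1 × 150 = 150
  Σ(formed) = 1064 kJ
ΔH = Σ(broken) − Σ(formed) = 926 − 1064 = −138 kJ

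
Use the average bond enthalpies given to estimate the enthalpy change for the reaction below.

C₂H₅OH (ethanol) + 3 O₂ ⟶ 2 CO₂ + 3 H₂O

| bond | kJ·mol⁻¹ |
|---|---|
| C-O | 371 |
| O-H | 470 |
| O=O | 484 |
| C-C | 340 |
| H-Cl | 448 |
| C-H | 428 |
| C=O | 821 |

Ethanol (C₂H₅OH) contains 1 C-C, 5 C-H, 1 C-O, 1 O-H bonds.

ΔH ≈ −1331 kJ

Bonds broken (reactants):
  C-C: 1 × 340 = 340
  C-H: 5 × 428 = 2140
  C-O: 1 × 371 = 371
  O-H: 1 × 470 = 470
  O=O: 3 × 484 = 1452
  Σ(broken) = 4773 kJ
Bonds formed (products):
  C=O: 4 × 821 = 3284
  O-H: 6 × 470 = 2820
  Σ(formed) = 6104 kJ
ΔH = Σ(broken) − Σ(formed) = 4773 − 6104 = −1331 kJ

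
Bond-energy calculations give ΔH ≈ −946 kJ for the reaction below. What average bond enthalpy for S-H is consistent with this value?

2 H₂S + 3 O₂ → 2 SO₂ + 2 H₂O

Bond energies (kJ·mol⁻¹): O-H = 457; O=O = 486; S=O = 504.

Let D be the S-H bond energy.
Σ(broken) = 3×486 + 4×D = 1458 + 4D
Σ(formed) = 4×457 + 4×504 = 3844
ΔH = Σ(broken) − Σ(formed) = (1458 + 4D) − (3844) = −2386 + 4D
Setting this equal to −946 kJ gives 4D = 1440, so D = 360 kJ/mol.

D(S-H) ≈ 360 kJ/mol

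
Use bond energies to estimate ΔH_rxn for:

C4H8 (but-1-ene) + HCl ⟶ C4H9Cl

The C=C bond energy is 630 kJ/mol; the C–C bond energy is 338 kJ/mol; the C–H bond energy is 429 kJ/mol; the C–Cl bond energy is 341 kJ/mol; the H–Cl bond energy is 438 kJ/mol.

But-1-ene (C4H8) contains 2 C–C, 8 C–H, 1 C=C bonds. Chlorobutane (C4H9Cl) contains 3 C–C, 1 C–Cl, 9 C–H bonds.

Bonds broken (reactants):
  C–C: 2 × 338 = 676
  C–H: 8 × 429 = 3432
  C=C: 1 × 630 = 630
  H–Cl: 1 × 438 = 438
  Σ(broken) = 5176 kJ
Bonds formed (products):
  C–C: 3 × 338 = 1014
  C–Cl: 1 × 341 = 341
  C–H: 9 × 429 = 3861
  Σ(formed) = 5216 kJ
ΔH = Σ(broken) − Σ(formed) = 5176 − 5216 = −40 kJ

ΔH ≈ −40 kJ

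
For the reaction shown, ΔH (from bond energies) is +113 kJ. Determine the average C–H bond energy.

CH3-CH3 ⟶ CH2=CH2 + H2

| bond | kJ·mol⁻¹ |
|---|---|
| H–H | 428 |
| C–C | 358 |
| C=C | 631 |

Let D be the C–H bond energy.
Σ(broken) = 1×358 + 6×D = 358 + 6D
Σ(formed) = 4×D + 1×631 + 1×428 = 1059 + 4D
ΔH = Σ(broken) − Σ(formed) = (358 + 6D) − (1059 + 4D) = −701 + 2D
Setting this equal to +113 kJ gives 2D = 814, so D = 407 kJ/mol.

D(C–H) ≈ 407 kJ/mol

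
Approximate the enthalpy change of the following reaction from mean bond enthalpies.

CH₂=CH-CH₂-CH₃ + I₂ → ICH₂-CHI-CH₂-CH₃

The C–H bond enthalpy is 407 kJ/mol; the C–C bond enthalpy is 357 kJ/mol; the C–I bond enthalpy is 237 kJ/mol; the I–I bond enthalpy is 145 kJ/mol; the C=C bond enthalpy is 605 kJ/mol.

Bonds broken (reactants):
  C–C: 2 × 357 = 714
  C–H: 8 × 407 = 3256
  C=C: 1 × 605 = 605
  I–I: 1 × 145 = 145
  Σ(broken) = 4720 kJ
Bonds formed (products):
  C–C: 3 × 357 = 1071
  C–H: 8 × 407 = 3256
  C–I: 2 × 237 = 474
  Σ(formed) = 4801 kJ
ΔH = Σ(broken) − Σ(formed) = 4720 − 4801 = −81 kJ

ΔH ≈ −81 kJ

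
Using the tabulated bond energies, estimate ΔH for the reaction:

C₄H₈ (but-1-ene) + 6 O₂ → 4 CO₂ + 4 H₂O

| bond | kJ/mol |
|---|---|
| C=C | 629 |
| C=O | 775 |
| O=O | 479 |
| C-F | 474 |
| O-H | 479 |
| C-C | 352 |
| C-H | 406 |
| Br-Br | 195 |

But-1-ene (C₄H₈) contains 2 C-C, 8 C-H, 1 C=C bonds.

Bonds broken (reactants):
  C-C: 2 × 352 = 704
  C-H: 8 × 406 = 3248
  C=C: 1 × 629 = 629
  O=O: 6 × 479 = 2874
  Σ(broken) = 7455 kJ
Bonds formed (products):
  C=O: 8 × 775 = 6200
  O-H: 8 × 479 = 3832
  Σ(formed) = 10032 kJ
ΔH = Σ(broken) − Σ(formed) = 7455 − 10032 = −2577 kJ

ΔH ≈ −2577 kJ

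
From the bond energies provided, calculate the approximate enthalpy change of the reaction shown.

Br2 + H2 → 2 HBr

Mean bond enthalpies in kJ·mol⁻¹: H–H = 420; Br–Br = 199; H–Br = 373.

ΔH ≈ −127 kJ

Bonds broken (reactants):
  Br–Br: 1 × 199 = 199
  H–H: 1 × 420 = 420
  Σ(broken) = 619 kJ
Bonds formed (products):
  H–Br: 2 × 373 = 746
  Σ(formed) = 746 kJ
ΔH = Σ(broken) − Σ(formed) = 619 − 746 = −127 kJ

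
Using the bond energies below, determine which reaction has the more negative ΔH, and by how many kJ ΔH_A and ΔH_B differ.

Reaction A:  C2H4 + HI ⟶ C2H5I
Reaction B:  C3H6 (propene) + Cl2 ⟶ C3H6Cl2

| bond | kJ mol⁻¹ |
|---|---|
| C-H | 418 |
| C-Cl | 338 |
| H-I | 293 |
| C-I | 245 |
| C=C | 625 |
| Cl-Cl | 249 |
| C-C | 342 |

Reaction A:
  Bonds broken (reactants):
    C-H: 4 × 418 = 1672
    C=C: 1 × 625 = 625
    H-I: 1 × 293 = 293
    Σ(broken) = 2590 kJ
  Bonds formed (products):
    C-C: 1 × 342 = 342
    C-H: 5 × 418 = 2090
    C-I: 1 × 245 = 245
    Σ(formed) = 2677 kJ
  ΔH_A = 2590 − 2677 = −87 kJ
Reaction B:
  Bonds broken (reactants):
    C-C: 1 × 342 = 342
    C-H: 6 × 418 = 2508
    C=C: 1 × 625 = 625
    Cl-Cl: 1 × 249 = 249
    Σ(broken) = 3724 kJ
  Bonds formed (products):
    C-C: 2 × 342 = 684
    C-Cl: 2 × 338 = 676
    C-H: 6 × 418 = 2508
    Σ(formed) = 3868 kJ
  ΔH_B = 3724 − 3868 = −144 kJ
ΔH_A − ΔH_B = +57 kJ, so reaction B has the more negative ΔH; |ΔH_A − ΔH_B| = 57 kJ.

Reaction B, by 57 kJ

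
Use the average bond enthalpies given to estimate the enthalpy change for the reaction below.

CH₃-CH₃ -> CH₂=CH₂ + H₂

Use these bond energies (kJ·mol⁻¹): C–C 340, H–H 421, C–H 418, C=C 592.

ΔH ≈ +163 kJ

Bonds broken (reactants):
  C–C: 1 × 340 = 340
  C–H: 6 × 418 = 2508
  Σ(broken) = 2848 kJ
Bonds formed (products):
  C–H: 4 × 418 = 1672
  C=C: 1 × 592 = 592
  H–H: 1 × 421 = 421
  Σ(formed) = 2685 kJ
ΔH = Σ(broken) − Σ(formed) = 2848 − 2685 = +163 kJ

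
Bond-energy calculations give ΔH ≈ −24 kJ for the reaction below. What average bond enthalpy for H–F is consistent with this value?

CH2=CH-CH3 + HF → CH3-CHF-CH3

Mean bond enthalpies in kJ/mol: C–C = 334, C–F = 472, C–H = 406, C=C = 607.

Let D be the H–F bond energy.
Σ(broken) = 1×334 + 6×406 + 1×607 + 1×D = 3377 + D
Σ(formed) = 2×334 + 1×472 + 7×406 = 3982
ΔH = Σ(broken) − Σ(formed) = (3377 + D) − (3982) = −605 + D
Setting this equal to −24 kJ gives D = 581 kJ/mol.

D(H–F) ≈ 581 kJ/mol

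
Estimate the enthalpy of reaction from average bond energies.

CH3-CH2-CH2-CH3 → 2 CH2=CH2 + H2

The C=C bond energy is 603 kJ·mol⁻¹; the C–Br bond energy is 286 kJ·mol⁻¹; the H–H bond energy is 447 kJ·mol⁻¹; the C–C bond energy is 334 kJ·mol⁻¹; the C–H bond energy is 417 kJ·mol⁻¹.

ΔH ≈ +183 kJ

Bonds broken (reactants):
  C–C: 3 × 334 = 1002
  C–H: 10 × 417 = 4170
  Σ(broken) = 5172 kJ
Bonds formed (products):
  C–H: 8 × 417 = 3336
  C=C: 2 × 603 = 1206
  H–H: 1 × 447 = 447
  Σ(formed) = 4989 kJ
ΔH = Σ(broken) − Σ(formed) = 5172 − 4989 = +183 kJ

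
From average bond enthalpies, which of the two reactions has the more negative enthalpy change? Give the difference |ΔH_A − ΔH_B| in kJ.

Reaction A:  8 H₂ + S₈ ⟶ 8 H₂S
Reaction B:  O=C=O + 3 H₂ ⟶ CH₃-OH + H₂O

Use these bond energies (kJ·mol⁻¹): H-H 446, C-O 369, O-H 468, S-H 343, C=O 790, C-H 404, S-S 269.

Reaction B, by 299 kJ

Reaction A:
  Bonds broken (reactants):
    H-H: 8 × 446 = 3568
    S-S: 8 × 269 = 2152
    Σ(broken) = 5720 kJ
  Bonds formed (products):
    S-H: 16 × 343 = 5488
    Σ(formed) = 5488 kJ
  ΔH_A = 5720 − 5488 = +232 kJ
Reaction B:
  Bonds broken (reactants):
    C=O: 2 × 790 = 1580
    H-H: 3 × 446 = 1338
    Σ(broken) = 2918 kJ
  Bonds formed (products):
    C-H: 3 × 404 = 1212
    C-O: 1 × 369 = 369
    O-H: 3 × 468 = 1404
    Σ(formed) = 2985 kJ
  ΔH_B = 2918 − 2985 = −67 kJ
ΔH_A − ΔH_B = +299 kJ, so reaction B has the more negative ΔH; |ΔH_A − ΔH_B| = 299 kJ.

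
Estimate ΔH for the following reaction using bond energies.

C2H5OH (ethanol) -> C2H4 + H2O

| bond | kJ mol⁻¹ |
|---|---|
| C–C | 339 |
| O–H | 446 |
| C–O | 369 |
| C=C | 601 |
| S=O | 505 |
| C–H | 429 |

Bonds broken (reactants):
  C–C: 1 × 339 = 339
  C–H: 5 × 429 = 2145
  C–O: 1 × 369 = 369
  O–H: 1 × 446 = 446
  Σ(broken) = 3299 kJ
Bonds formed (products):
  C–H: 4 × 429 = 1716
  C=C: 1 × 601 = 601
  O–H: 2 × 446 = 892
  Σ(formed) = 3209 kJ
ΔH = Σ(broken) − Σ(formed) = 3299 − 3209 = +90 kJ

ΔH ≈ +90 kJ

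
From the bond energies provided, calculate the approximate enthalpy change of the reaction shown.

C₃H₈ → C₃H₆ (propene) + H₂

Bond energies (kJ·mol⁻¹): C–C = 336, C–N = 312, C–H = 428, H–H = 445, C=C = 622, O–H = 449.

ΔH ≈ +125 kJ

Bonds broken (reactants):
  C–C: 2 × 336 = 672
  C–H: 8 × 428 = 3424
  Σ(broken) = 4096 kJ
Bonds formed (products):
  C–C: 1 × 336 = 336
  C–H: 6 × 428 = 2568
  C=C: 1 × 622 = 622
  H–H: 1 × 445 = 445
  Σ(formed) = 3971 kJ
ΔH = Σ(broken) − Σ(formed) = 4096 − 3971 = +125 kJ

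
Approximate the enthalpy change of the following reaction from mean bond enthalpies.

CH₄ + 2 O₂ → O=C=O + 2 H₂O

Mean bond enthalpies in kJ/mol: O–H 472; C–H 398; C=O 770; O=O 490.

Bonds broken (reactants):
  C–H: 4 × 398 = 1592
  O=O: 2 × 490 = 980
  Σ(broken) = 2572 kJ
Bonds formed (products):
  C=O: 2 × 770 = 1540
  O–H: 4 × 472 = 1888
  Σ(formed) = 3428 kJ
ΔH = Σ(broken) − Σ(formed) = 2572 − 3428 = −856 kJ

ΔH ≈ −856 kJ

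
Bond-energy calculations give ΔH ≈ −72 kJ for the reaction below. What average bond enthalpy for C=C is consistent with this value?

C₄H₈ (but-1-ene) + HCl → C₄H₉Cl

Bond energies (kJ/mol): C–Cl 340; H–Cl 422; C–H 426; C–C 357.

Let D be the C=C bond energy.
Σ(broken) = 2×357 + 8×426 + 1×D + 1×422 = 4544 + D
Σ(formed) = 3×357 + 1×340 + 9×426 = 5245
ΔH = Σ(broken) − Σ(formed) = (4544 + D) − (5245) = −701 + D
Setting this equal to −72 kJ gives D = 629 kJ/mol.

D(C=C) ≈ 629 kJ/mol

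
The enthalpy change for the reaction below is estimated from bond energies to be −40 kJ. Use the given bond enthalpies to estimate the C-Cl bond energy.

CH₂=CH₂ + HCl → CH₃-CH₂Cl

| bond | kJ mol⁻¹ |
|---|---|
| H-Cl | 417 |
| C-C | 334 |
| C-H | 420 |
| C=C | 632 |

Let D be the C-Cl bond energy.
Σ(broken) = 4×420 + 1×632 + 1×417 = 2729
Σ(formed) = 1×334 + 1×D + 5×420 = 2434 + D
ΔH = Σ(broken) − Σ(formed) = (2729) − (2434 + D) = +295 − D
Setting this equal to −40 kJ gives D = 335 kJ/mol.

D(C-Cl) ≈ 335 kJ/mol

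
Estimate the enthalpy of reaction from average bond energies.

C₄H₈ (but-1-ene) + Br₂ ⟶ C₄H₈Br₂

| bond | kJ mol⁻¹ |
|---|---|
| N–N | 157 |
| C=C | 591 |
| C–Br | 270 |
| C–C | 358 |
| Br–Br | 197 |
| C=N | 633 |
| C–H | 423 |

ΔH ≈ −110 kJ

Bonds broken (reactants):
  Br–Br: 1 × 197 = 197
  C–C: 2 × 358 = 716
  C–H: 8 × 423 = 3384
  C=C: 1 × 591 = 591
  Σ(broken) = 4888 kJ
Bonds formed (products):
  C–Br: 2 × 270 = 540
  C–C: 3 × 358 = 1074
  C–H: 8 × 423 = 3384
  Σ(formed) = 4998 kJ
ΔH = Σ(broken) − Σ(formed) = 4888 − 4998 = −110 kJ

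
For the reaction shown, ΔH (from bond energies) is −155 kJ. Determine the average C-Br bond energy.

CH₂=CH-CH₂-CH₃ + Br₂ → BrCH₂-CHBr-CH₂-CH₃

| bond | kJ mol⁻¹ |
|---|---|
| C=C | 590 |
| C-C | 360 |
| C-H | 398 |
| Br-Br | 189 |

Let D be the C-Br bond energy.
Σ(broken) = 1×189 + 2×360 + 8×398 + 1×590 = 4683
Σ(formed) = 2×D + 3×360 + 8×398 = 4264 + 2D
ΔH = Σ(broken) − Σ(formed) = (4683) − (4264 + 2D) = +419 − 2D
Setting this equal to −155 kJ gives 2D = 574, so D = 287 kJ/mol.

D(C-Br) ≈ 287 kJ/mol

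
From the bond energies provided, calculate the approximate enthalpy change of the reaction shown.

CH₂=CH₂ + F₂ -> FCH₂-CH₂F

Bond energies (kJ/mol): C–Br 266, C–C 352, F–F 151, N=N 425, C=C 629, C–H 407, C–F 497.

ΔH ≈ −566 kJ

Bonds broken (reactants):
  C–H: 4 × 407 = 1628
  C=C: 1 × 629 = 629
  F–F: 1 × 151 = 151
  Σ(broken) = 2408 kJ
Bonds formed (products):
  C–C: 1 × 352 = 352
  C–F: 2 × 497 = 994
  C–H: 4 × 407 = 1628
  Σ(formed) = 2974 kJ
ΔH = Σ(broken) − Σ(formed) = 2408 − 2974 = −566 kJ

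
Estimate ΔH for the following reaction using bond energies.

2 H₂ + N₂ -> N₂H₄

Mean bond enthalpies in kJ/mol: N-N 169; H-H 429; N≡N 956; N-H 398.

Bonds broken (reactants):
  H-H: 2 × 429 = 858
  N≡N: 1 × 956 = 956
  Σ(broken) = 1814 kJ
Bonds formed (products):
  N-H: 4 × 398 = 1592
  N-N: 1 × 169 = 169
  Σ(formed) = 1761 kJ
ΔH = Σ(broken) − Σ(formed) = 1814 − 1761 = +53 kJ

ΔH ≈ +53 kJ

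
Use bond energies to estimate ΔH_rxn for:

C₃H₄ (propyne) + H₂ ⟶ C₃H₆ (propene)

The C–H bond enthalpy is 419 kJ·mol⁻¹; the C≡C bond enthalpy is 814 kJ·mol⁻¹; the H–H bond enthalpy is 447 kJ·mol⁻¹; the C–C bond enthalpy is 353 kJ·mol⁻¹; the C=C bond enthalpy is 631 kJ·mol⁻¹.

ΔH ≈ −208 kJ

Bonds broken (reactants):
  C≡C: 1 × 814 = 814
  C–C: 1 × 353 = 353
  C–H: 4 × 419 = 1676
  H–H: 1 × 447 = 447
  Σ(broken) = 3290 kJ
Bonds formed (products):
  C–C: 1 × 353 = 353
  C–H: 6 × 419 = 2514
  C=C: 1 × 631 = 631
  Σ(formed) = 3498 kJ
ΔH = Σ(broken) − Σ(formed) = 3290 − 3498 = −208 kJ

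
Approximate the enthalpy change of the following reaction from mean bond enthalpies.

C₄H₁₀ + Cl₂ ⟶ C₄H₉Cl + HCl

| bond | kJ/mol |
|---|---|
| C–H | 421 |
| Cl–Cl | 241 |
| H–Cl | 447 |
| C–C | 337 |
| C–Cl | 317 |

Bonds broken (reactants):
  C–C: 3 × 337 = 1011
  C–H: 10 × 421 = 4210
  Cl–Cl: 1 × 241 = 241
  Σ(broken) = 5462 kJ
Bonds formed (products):
  C–C: 3 × 337 = 1011
  C–Cl: 1 × 317 = 317
  C–H: 9 × 421 = 3789
  H–Cl: 1 × 447 = 447
  Σ(formed) = 5564 kJ
ΔH = Σ(broken) − Σ(formed) = 5462 − 5564 = −102 kJ

ΔH ≈ −102 kJ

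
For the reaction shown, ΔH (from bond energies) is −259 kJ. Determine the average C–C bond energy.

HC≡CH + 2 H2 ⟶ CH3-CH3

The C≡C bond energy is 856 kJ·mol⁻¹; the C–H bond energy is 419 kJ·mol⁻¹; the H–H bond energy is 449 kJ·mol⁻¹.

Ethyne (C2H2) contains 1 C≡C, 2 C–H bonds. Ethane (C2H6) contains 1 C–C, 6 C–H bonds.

D(C–C) ≈ 337 kJ/mol

Let D be the C–C bond energy.
Σ(broken) = 1×856 + 2×419 + 2×449 = 2592
Σ(formed) = 1×D + 6×419 = 2514 + D
ΔH = Σ(broken) − Σ(formed) = (2592) − (2514 + D) = +78 − D
Setting this equal to −259 kJ gives D = 337 kJ/mol.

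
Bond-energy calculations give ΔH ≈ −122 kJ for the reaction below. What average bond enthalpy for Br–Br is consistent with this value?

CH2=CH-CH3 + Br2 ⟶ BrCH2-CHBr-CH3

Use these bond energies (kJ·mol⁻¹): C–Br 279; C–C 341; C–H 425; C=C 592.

Let D be the Br–Br bond energy.
Σ(broken) = 1×D + 1×341 + 6×425 + 1×592 = 3483 + D
Σ(formed) = 2×279 + 2×341 + 6×425 = 3790
ΔH = Σ(broken) − Σ(formed) = (3483 + D) − (3790) = −307 + D
Setting this equal to −122 kJ gives D = 185 kJ/mol.

D(Br–Br) ≈ 185 kJ/mol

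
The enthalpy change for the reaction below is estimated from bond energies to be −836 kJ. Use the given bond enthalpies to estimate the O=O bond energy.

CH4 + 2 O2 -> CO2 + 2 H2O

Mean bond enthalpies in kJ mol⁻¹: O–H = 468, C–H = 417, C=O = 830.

D(O=O) ≈ 514 kJ/mol

Let D be the O=O bond energy.
Σ(broken) = 4×417 + 2×D = 1668 + 2D
Σ(formed) = 2×830 + 4×468 = 3532
ΔH = Σ(broken) − Σ(formed) = (1668 + 2D) − (3532) = −1864 + 2D
Setting this equal to −836 kJ gives 2D = 1028, so D = 514 kJ/mol.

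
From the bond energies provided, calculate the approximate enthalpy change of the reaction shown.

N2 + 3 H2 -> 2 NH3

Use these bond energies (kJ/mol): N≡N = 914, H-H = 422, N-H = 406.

ΔH ≈ −256 kJ

Bonds broken (reactants):
  H-H: 3 × 422 = 1266
  N≡N: 1 × 914 = 914
  Σ(broken) = 2180 kJ
Bonds formed (products):
  N-H: 6 × 406 = 2436
  Σ(formed) = 2436 kJ
ΔH = Σ(broken) − Σ(formed) = 2180 − 2436 = −256 kJ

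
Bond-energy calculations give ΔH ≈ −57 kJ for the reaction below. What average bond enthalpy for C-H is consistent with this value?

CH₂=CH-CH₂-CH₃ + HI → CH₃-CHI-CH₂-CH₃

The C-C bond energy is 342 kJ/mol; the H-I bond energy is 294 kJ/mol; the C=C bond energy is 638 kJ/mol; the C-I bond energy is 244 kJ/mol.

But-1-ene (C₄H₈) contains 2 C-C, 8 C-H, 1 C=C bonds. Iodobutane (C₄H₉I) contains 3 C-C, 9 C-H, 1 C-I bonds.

D(C-H) ≈ 403 kJ/mol

Let D be the C-H bond energy.
Σ(broken) = 2×342 + 8×D + 1×638 + 1×294 = 1616 + 8D
Σ(formed) = 3×342 + 9×D + 1×244 = 1270 + 9D
ΔH = Σ(broken) − Σ(formed) = (1616 + 8D) − (1270 + 9D) = +346 − D
Setting this equal to −57 kJ gives D = 403 kJ/mol.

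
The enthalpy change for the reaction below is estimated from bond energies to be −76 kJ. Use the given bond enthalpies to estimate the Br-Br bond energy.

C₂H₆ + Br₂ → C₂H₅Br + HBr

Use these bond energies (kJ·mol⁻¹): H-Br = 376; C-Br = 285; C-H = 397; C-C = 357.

Let D be the Br-Br bond energy.
Σ(broken) = 1×D + 1×357 + 6×397 = 2739 + D
Σ(formed) = 1×285 + 1×357 + 5×397 + 1×376 = 3003
ΔH = Σ(broken) − Σ(formed) = (2739 + D) − (3003) = −264 + D
Setting this equal to −76 kJ gives D = 188 kJ/mol.

D(Br-Br) ≈ 188 kJ/mol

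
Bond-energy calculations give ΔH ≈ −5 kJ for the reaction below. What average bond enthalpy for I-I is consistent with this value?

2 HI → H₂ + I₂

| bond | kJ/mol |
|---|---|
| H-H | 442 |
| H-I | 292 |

D(I-I) ≈ 147 kJ/mol

Let D be the I-I bond energy.
Σ(broken) = 2×292 = 584
Σ(formed) = 1×442 + 1×D = 442 + D
ΔH = Σ(broken) − Σ(formed) = (584) − (442 + D) = +142 − D
Setting this equal to −5 kJ gives D = 147 kJ/mol.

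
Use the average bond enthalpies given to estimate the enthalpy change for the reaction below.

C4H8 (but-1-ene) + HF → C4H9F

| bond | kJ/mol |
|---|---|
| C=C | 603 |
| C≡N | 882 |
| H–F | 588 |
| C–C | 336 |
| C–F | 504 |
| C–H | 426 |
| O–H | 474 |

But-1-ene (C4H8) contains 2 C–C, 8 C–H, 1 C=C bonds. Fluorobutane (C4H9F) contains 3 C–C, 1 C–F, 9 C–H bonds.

ΔH ≈ −75 kJ

Bonds broken (reactants):
  C–C: 2 × 336 = 672
  C–H: 8 × 426 = 3408
  C=C: 1 × 603 = 603
  H–F: 1 × 588 = 588
  Σ(broken) = 5271 kJ
Bonds formed (products):
  C–C: 3 × 336 = 1008
  C–F: 1 × 504 = 504
  C–H: 9 × 426 = 3834
  Σ(formed) = 5346 kJ
ΔH = Σ(broken) − Σ(formed) = 5271 − 5346 = −75 kJ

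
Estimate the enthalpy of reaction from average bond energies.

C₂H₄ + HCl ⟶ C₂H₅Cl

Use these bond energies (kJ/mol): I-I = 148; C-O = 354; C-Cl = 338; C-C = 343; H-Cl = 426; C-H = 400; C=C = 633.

ΔH ≈ −22 kJ

Bonds broken (reactants):
  C-H: 4 × 400 = 1600
  C=C: 1 × 633 = 633
  H-Cl: 1 × 426 = 426
  Σ(broken) = 2659 kJ
Bonds formed (products):
  C-C: 1 × 343 = 343
  C-Cl: 1 × 338 = 338
  C-H: 5 × 400 = 2000
  Σ(formed) = 2681 kJ
ΔH = Σ(broken) − Σ(formed) = 2659 − 2681 = −22 kJ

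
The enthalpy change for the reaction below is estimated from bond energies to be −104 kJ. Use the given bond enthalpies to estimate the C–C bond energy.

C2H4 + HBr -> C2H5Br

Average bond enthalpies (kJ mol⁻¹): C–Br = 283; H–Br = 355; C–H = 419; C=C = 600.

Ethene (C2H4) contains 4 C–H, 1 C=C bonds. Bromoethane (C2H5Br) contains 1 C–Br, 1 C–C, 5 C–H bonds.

D(C–C) ≈ 357 kJ/mol

Let D be the C–C bond energy.
Σ(broken) = 4×419 + 1×600 + 1×355 = 2631
Σ(formed) = 1×283 + 1×D + 5×419 = 2378 + D
ΔH = Σ(broken) − Σ(formed) = (2631) − (2378 + D) = +253 − D
Setting this equal to −104 kJ gives D = 357 kJ/mol.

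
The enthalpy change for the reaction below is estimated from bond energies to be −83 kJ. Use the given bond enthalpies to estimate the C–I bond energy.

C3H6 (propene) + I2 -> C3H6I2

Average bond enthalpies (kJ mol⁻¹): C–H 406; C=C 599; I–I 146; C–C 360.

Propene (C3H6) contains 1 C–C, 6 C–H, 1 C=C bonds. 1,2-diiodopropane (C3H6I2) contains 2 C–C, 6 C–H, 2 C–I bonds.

D(C–I) ≈ 234 kJ/mol

Let D be the C–I bond energy.
Σ(broken) = 1×360 + 6×406 + 1×599 + 1×146 = 3541
Σ(formed) = 2×360 + 6×406 + 2×D = 3156 + 2D
ΔH = Σ(broken) − Σ(formed) = (3541) − (3156 + 2D) = +385 − 2D
Setting this equal to −83 kJ gives 2D = 468, so D = 234 kJ/mol.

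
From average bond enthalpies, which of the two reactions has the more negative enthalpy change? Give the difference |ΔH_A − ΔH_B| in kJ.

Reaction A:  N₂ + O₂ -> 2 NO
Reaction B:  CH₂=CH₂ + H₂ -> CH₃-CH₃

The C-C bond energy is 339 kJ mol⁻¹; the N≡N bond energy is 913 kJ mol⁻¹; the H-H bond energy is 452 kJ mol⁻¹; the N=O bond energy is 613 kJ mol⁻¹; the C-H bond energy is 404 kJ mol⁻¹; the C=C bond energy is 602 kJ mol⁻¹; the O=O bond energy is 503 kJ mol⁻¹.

Reaction A:
  Bonds broken (reactants):
    N≡N: 1 × 913 = 913
    O=O: 1 × 503 = 503
    Σ(broken) = 1416 kJ
  Bonds formed (products):
    N=O: 2 × 613 = 1226
    Σ(formed) = 1226 kJ
  ΔH_A = 1416 − 1226 = +190 kJ
Reaction B:
  Bonds broken (reactants):
    C-H: 4 × 404 = 1616
    C=C: 1 × 602 = 602
    H-H: 1 × 452 = 452
    Σ(broken) = 2670 kJ
  Bonds formed (products):
    C-C: 1 × 339 = 339
    C-H: 6 × 404 = 2424
    Σ(formed) = 2763 kJ
  ΔH_B = 2670 − 2763 = −93 kJ
ΔH_A − ΔH_B = +283 kJ, so reaction B has the more negative ΔH; |ΔH_A − ΔH_B| = 283 kJ.

Reaction B, by 283 kJ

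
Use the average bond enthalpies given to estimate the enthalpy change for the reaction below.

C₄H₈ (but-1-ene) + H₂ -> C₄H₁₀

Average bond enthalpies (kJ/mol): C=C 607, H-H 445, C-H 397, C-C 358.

ΔH ≈ −100 kJ

Bonds broken (reactants):
  C-C: 2 × 358 = 716
  C-H: 8 × 397 = 3176
  C=C: 1 × 607 = 607
  H-H: 1 × 445 = 445
  Σ(broken) = 4944 kJ
Bonds formed (products):
  C-C: 3 × 358 = 1074
  C-H: 10 × 397 = 3970
  Σ(formed) = 5044 kJ
ΔH = Σ(broken) − Σ(formed) = 4944 − 5044 = −100 kJ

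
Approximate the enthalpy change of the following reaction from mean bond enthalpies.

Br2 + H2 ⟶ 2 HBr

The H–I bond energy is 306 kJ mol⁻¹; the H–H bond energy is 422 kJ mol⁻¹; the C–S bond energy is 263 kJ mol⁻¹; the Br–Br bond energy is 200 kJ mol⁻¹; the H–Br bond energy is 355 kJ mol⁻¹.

Bonds broken (reactants):
  Br–Br: 1 × 200 = 200
  H–H: 1 × 422 = 422
  Σ(broken) = 622 kJ
Bonds formed (products):
  H–Br: 2 × 355 = 710
  Σ(formed) = 710 kJ
ΔH = Σ(broken) − Σ(formed) = 622 − 710 = −88 kJ

ΔH ≈ −88 kJ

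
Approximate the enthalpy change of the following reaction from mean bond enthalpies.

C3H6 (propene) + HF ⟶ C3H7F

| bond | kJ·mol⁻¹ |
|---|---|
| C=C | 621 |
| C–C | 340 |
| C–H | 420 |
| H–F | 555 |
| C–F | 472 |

ΔH ≈ −56 kJ

Bonds broken (reactants):
  C–C: 1 × 340 = 340
  C–H: 6 × 420 = 2520
  C=C: 1 × 621 = 621
  H–F: 1 × 555 = 555
  Σ(broken) = 4036 kJ
Bonds formed (products):
  C–C: 2 × 340 = 680
  C–F: 1 × 472 = 472
  C–H: 7 × 420 = 2940
  Σ(formed) = 4092 kJ
ΔH = Σ(broken) − Σ(formed) = 4036 − 4092 = −56 kJ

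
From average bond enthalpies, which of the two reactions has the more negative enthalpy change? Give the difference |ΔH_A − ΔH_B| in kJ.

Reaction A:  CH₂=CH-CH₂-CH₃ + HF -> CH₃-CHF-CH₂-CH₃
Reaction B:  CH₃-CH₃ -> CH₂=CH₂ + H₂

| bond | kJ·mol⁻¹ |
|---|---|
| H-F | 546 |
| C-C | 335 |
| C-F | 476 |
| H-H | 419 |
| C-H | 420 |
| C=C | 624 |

Reaction A, by 193 kJ

Reaction A:
  Bonds broken (reactants):
    C-C: 2 × 335 = 670
    C-H: 8 × 420 = 3360
    C=C: 1 × 624 = 624
    H-F: 1 × 546 = 546
    Σ(broken) = 5200 kJ
  Bonds formed (products):
    C-C: 3 × 335 = 1005
    C-F: 1 × 476 = 476
    C-H: 9 × 420 = 3780
    Σ(formed) = 5261 kJ
  ΔH_A = 5200 − 5261 = −61 kJ
Reaction B:
  Bonds broken (reactants):
    C-C: 1 × 335 = 335
    C-H: 6 × 420 = 2520
    Σ(broken) = 2855 kJ
  Bonds formed (products):
    C-H: 4 × 420 = 1680
    C=C: 1 × 624 = 624
    H-H: 1 × 419 = 419
    Σ(formed) = 2723 kJ
  ΔH_B = 2855 − 2723 = +132 kJ
ΔH_A − ΔH_B = −193 kJ, so reaction A has the more negative ΔH; |ΔH_A − ΔH_B| = 193 kJ.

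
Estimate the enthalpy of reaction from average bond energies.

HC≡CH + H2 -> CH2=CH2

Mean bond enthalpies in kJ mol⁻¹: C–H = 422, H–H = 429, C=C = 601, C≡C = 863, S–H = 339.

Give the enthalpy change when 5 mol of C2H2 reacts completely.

Bonds broken (reactants):
  C≡C: 1 × 863 = 863
  C–H: 2 × 422 = 844
  H–H: 1 × 429 = 429
  Σ(broken) = 2136 kJ
Bonds formed (products):
  C–H: 4 × 422 = 1688
  C=C: 1 × 601 = 601
  Σ(formed) = 2289 kJ
ΔH = Σ(broken) − Σ(formed) = 2136 − 2289 = −153 kJ
For 5× the reaction as written: 5 × (−153) = −765 kJ

ΔH = −765 kJ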